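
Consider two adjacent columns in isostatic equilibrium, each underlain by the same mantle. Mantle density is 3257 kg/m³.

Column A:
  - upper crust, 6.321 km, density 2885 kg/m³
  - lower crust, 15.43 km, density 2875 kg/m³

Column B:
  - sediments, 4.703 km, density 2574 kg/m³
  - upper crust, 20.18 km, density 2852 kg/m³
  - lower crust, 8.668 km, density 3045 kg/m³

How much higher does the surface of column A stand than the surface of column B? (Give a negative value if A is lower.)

For any compensation level in the mantle, the mantle terms cancel and isostasy reduces to e = (Σt_A − Σt_B) − (Σ(ρt)_A − Σ(ρt)_B) / ρ_m.
Σt_A = 21.751 km; Σt_B = 33.551 km; Σ(ρt)_A = 62597.335; Σ(ρt)_B = 96052.942 (in km·kg/m³).
e = (21.751 − 33.551) − (62597.335 − 96052.942) / 3257 = −1.53 km.

−1.53 km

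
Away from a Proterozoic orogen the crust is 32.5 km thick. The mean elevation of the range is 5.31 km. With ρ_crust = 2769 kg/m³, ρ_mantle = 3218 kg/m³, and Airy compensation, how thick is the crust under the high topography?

70.6 km

Root depth r = h ρ_c / (ρ_m − ρ_c) = 5.31 km × 2769 / 449 = 32.75 km.
Total thickness = T + h + r = 32.5 km + 5.31 km + 32.75 km = 70.6 km.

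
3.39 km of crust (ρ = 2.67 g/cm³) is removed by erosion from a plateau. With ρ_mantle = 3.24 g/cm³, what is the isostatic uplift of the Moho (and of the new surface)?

Unloading: uplift u = e ρ_c/ρ_m = 3.39 km × 2.67/3.24 = 2.79 km.

2.79 km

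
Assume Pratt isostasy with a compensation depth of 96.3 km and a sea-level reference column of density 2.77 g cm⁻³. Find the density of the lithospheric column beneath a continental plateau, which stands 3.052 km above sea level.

Pratt balance: ρ_ref D = ρ (D + h).
ρ = ρ_ref D/(D + h) = 2.77 × 96.3 km/(96.3 km + 3.052 km) = 2.68 g cm⁻³.

2.68 g cm⁻³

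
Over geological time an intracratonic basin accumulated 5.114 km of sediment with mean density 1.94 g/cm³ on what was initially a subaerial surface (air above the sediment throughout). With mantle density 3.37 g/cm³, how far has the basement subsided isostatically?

2.94 km

Subaerial load: s = t ρ_sed / ρ_m = 5.114 km × 1.94/3.37 = 2.94 km.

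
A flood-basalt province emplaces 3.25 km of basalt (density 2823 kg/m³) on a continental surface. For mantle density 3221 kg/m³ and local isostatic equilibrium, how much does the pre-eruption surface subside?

2.85 km

Subaerial loading: s = t ρ_load / ρ_m.
s = 3.25 km × 2823/3221 = 2.85 km.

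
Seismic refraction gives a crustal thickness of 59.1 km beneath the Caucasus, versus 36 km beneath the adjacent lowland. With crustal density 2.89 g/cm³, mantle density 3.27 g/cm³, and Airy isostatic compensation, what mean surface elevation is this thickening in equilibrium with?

Excess crust Δ = 59.1 km − 36 km = 23.1 km, split between elevation h and root r with h + r = Δ.
Airy balance ρ_c h = (ρ_m − ρ_c) r gives r = h ρ_c/(ρ_m − ρ_c), so h (1 + ρ_c/(ρ_m − ρ_c)) = Δ, i.e. h = Δ (ρ_m − ρ_c)/ρ_m.
h = 23.1 km × 0.38/3.27 = 2.68 km.

2.68 km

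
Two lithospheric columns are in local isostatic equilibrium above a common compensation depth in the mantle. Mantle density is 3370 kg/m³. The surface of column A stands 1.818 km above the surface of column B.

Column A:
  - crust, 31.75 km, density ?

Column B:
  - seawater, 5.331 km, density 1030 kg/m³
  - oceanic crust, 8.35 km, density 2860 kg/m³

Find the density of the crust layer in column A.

Take the compensation level at the base of the deeper column (depth z_c below the surface of column A) and equate Σ ρ_i t_i down to z_c; mantle fills any gap and the z_c terms cancel.
Column A: 31.75×ρ + (z_c − 31.75)×3370
Column B: 1.818×0 + 5.331×1030 + 8.35×2860 + (z_c − 1.818 − 13.681)×3370
The z_c×3370 term appears on both sides and cancels. Collect the known terms of each column as K = Σ(ρt)_known − 3370 × (depth of known layers): K_A = 0 − 3370×31.75 = −106997.5; K_B = 29371.93 − 3370×(1.818 + 13.681) = −22859.7.
Balance: K_A + 31.75×ρ = K_B, so ρ = (K_B − K_A)/31.75 = 84137.8/31.75 = 2650 kg/m³.

2650 kg/m³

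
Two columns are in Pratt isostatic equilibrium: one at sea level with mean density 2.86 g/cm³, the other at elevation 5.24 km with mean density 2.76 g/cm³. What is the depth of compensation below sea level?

ρ_ref D = ρ (D + h) → D (ρ_ref − ρ) = ρ h.
D = ρ h/(ρ_ref − ρ) = 2.76 × 5.24 km/(2.86 − 2.76) = 145 km.

145 km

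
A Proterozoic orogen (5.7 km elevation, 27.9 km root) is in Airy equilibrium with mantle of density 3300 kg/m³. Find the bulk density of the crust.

2740 kg/m³

ρ_c h = (ρ_m − ρ_c) r → ρ_c (h + r) = ρ_m r → ρ_c = ρ_m r / (h + r).
ρ_c = 3300 × 27.9 km / (5.7 km + 27.9 km) = 2740 kg/m³.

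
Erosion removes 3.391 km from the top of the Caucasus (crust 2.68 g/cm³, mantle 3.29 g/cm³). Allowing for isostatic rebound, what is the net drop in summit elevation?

Rebound u = e ρ_c/ρ_m = 3.391 km × 2.68/3.29 = 2.762 km.
Net surface drop = e − u = 3.391 km − 2.762 km = e (ρ_m − ρ_c)/ρ_m = 0.629 km.

0.629 km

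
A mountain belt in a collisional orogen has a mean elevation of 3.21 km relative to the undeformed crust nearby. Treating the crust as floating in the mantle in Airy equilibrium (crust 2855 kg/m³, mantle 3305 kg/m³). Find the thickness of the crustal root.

By Archimedes' principle applied to the lithosphere: the weight of the topography is balanced by the buoyancy of the root, ρ_c h = (ρ_m − ρ_c) r.
r = h · ρ_c / (ρ_m − ρ_c) = 3.21 km × 2855 / (3305 − 2855) = 20.4 km.

20.4 km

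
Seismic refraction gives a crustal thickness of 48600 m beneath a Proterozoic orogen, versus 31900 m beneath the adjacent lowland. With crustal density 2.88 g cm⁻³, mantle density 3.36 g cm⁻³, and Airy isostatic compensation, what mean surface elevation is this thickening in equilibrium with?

2390 m

Excess crust Δ = 48600 m − 31900 m = 16700 m, split between elevation h and root r with h + r = Δ.
Airy balance ρ_c h = (ρ_m − ρ_c) r gives r = h ρ_c/(ρ_m − ρ_c), so h (1 + ρ_c/(ρ_m − ρ_c)) = Δ, i.e. h = Δ (ρ_m − ρ_c)/ρ_m.
h = 16700 m × 0.48/3.36 = 2390 m.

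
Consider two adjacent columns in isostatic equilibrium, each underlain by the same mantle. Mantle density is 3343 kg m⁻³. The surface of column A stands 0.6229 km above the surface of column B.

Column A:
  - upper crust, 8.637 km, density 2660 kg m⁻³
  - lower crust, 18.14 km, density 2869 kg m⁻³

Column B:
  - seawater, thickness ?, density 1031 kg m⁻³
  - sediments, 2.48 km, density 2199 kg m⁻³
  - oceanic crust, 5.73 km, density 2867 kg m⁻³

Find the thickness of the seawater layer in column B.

Take the compensation level at the base of the deeper column (depth z_c below the surface of column A) and equate Σ ρ_i t_i down to z_c; mantle fills any gap and the z_c terms cancel.
Column A: 8.637×2660 + 18.14×2869 + (z_c − 26.777)×3343
Column B: 0.6229×0 + x×1031 + 2.48×2199 + 5.73×2867 + (z_c − 0.6229 − 8.21 − x)×3343
The z_c×3343 term appears on both sides and cancels. Collect the known terms of each column as K = Σ(ρt)_known − 3343 × (depth of known layers): K_A = 75018.08 − 3343×26.777 = −14497.431; K_B = 21881.43 − 3343×(0.6229 + 8.21) = −7646.9547.
Balance: K_A = K_B − x×(3343 − 1031), so x = (K_B − K_A)/(3343 − 1031) = 6850.48/2312 = 2.96 km.

2.96 km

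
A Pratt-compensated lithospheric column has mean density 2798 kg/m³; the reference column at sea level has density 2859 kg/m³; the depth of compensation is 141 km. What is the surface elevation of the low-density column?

3.07 km

ρ_ref D = ρ (D + h) → h = D (ρ_ref − ρ)/ρ.
h = 141 km × (2859 − 2798)/2798 = 3.07 km.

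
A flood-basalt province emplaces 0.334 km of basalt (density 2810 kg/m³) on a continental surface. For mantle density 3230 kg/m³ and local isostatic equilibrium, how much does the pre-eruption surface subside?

0.291 km

Subaerial loading: s = t ρ_load / ρ_m.
s = 0.334 km × 2810/3230 = 0.291 km.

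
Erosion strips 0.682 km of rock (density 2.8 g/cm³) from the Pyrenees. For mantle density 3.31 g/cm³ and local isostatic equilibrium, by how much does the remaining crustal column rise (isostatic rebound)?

0.577 km

Unloading: uplift u = e ρ_c/ρ_m = 0.682 km × 2.8/3.31 = 0.577 km.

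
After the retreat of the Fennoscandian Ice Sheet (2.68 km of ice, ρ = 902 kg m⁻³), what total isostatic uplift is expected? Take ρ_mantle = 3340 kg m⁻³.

Removing the load lets mantle flow back in; uplift u satisfies ρ_ice t = ρ_m u.
u = t ρ_ice/ρ_m = 2.68 km × 902/3340 = 0.724 km.

0.724 km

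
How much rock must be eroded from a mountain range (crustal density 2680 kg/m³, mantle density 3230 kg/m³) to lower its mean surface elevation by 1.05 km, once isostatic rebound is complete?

6.17 km

Net drop Δ = e − u = e − e ρ_c/ρ_m = e (ρ_m − ρ_c)/ρ_m.
e = Δ ρ_m/(ρ_m − ρ_c) = 1.05 km × 3230/550 = 6.17 km.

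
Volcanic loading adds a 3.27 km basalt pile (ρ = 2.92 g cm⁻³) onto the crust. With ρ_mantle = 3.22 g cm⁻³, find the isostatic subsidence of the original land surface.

2.97 km

Subaerial loading: s = t ρ_load / ρ_m.
s = 3.27 km × 2.92/3.22 = 2.97 km.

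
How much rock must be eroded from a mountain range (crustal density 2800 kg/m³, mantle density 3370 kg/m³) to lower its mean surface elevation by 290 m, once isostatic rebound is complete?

1710 m

Net drop Δ = e − u = e − e ρ_c/ρ_m = e (ρ_m − ρ_c)/ρ_m.
e = Δ ρ_m/(ρ_m − ρ_c) = 290 m × 3370/570 = 1710 m.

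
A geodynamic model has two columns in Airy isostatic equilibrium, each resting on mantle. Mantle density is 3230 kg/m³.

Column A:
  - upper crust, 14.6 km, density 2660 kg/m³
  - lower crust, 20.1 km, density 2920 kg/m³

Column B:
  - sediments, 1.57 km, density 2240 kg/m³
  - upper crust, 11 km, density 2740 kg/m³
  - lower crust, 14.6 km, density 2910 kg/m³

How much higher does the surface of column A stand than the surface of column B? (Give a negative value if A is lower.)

0.909 km

For any compensation level in the mantle, the mantle terms cancel and isostasy reduces to e = (Σt_A − Σt_B) − (Σ(ρt)_A − Σ(ρt)_B) / ρ_m.
Σt_A = 34.7 km; Σt_B = 27.17 km; Σ(ρt)_A = 97528; Σ(ρt)_B = 76142.8 (in km·kg/m³).
e = (34.7 − 27.17) − (97528 − 76142.8) / 3230 = 0.909 km.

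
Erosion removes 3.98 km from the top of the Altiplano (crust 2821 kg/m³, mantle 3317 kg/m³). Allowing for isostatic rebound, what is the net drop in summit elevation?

0.595 km

Rebound u = e ρ_c/ρ_m = 3.98 km × 2821/3317 = 3.385 km.
Net surface drop = e − u = 3.98 km − 3.385 km = e (ρ_m − ρ_c)/ρ_m = 0.595 km.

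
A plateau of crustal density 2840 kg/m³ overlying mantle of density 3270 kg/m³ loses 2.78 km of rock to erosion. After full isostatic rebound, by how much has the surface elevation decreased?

Rebound u = e ρ_c/ρ_m = 2.78 km × 2840/3270 = 2.414 km.
Net surface drop = e − u = 2.78 km − 2.414 km = e (ρ_m − ρ_c)/ρ_m = 0.366 km.

0.366 km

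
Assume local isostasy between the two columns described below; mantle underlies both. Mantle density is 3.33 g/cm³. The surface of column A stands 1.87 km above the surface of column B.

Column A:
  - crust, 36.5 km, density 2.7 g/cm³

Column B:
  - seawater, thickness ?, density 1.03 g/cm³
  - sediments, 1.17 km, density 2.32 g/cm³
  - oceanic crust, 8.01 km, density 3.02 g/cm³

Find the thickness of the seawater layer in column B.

Take the compensation level at the base of the deeper column (depth z_c below the surface of column A) and equate Σ ρ_i t_i down to z_c; mantle fills any gap and the z_c terms cancel.
Column A: 36.5×2.7 + (z_c − 36.5)×3.33
Column B: 1.87×0 + x×1.03 + 1.17×2.32 + 8.01×3.02 + (z_c − 1.87 − 9.18 − x)×3.33
The z_c×3.33 term appears on both sides and cancels. Collect the known terms of each column as K = Σ(ρt)_known − 3.33 × (depth of known layers): K_A = 98.55 − 3.33×36.5 = −22.995; K_B = 26.9046 − 3.33×(1.87 + 9.18) = −9.8919.
Balance: K_A = K_B − x×(3.33 − 1.03), so x = (K_B − K_A)/(3.33 − 1.03) = 13.1031/2.3 = 5.7 km.

5.7 km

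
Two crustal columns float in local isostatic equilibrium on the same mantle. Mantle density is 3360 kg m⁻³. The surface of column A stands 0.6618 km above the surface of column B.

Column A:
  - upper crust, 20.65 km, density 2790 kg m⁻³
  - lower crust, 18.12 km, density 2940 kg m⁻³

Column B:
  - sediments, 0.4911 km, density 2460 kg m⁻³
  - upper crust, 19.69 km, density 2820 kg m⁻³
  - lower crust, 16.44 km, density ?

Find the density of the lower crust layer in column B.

Take the compensation level at the base of the deeper column (depth z_c below the surface of column A) and equate Σ ρ_i t_i down to z_c; mantle fills any gap and the z_c terms cancel.
Column A: 20.65×2790 + 18.12×2940 + (z_c − 38.77)×3360
Column B: 0.6618×0 + 0.4911×2460 + 19.69×2820 + 16.44×ρ + (z_c − 0.6618 − 36.6211)×3360
The z_c×3360 term appears on both sides and cancels. Collect the known terms of each column as K = Σ(ρt)_known − 3360 × (depth of known layers): K_A = 110886.3 − 3360×38.77 = −19380.9; K_B = 56733.906 − 3360×(0.6618 + 36.6211) = −68536.638.
Balance: K_A = K_B + 16.44×ρ, so ρ = (K_A − K_B)/16.44 = 49155.7/16.44 = 2990 kg m⁻³.

2990 kg m⁻³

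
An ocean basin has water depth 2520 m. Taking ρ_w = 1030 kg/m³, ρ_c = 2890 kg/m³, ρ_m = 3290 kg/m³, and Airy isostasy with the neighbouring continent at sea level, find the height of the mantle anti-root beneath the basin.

Equating mass per unit area of the two columns: replacing crust with seawater at the top is compensated by replacing crust with mantle at the base: d (ρ_c − ρ_w) = a (ρ_m − ρ_c).
a = d (ρ_c − ρ_w)/(ρ_m − ρ_c) = 2520 m × 1860/400 = 11700 m.

11700 m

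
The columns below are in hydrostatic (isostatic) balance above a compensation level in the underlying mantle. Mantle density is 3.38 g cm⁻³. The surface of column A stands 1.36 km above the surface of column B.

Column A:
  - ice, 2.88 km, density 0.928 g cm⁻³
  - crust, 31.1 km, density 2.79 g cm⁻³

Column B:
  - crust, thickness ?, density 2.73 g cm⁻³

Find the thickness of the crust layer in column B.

32 km

Take the compensation level at the base of the deeper column (depth z_c below the surface of column A) and equate Σ ρ_i t_i down to z_c; mantle fills any gap and the z_c terms cancel.
Column A: 2.88×0.928 + 31.1×2.79 + (z_c − 33.98)×3.38
Column B: 1.36×0 + x×2.73 + (z_c − 1.36 − 0 − x)×3.38
The z_c×3.38 term appears on both sides and cancels. Collect the known terms of each column as K = Σ(ρt)_known − 3.38 × (depth of known layers): K_A = 89.44164 − 3.38×33.98 = −25.41076; K_B = 0 − 3.38×(1.36 + 0) = −4.5968.
Balance: K_A = K_B − x×(3.38 − 2.73), so x = (K_B − K_A)/(3.38 − 2.73) = 20.814/0.65 = 32 km.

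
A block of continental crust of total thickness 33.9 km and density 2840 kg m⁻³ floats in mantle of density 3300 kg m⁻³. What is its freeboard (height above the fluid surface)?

4.73 km

Floating equilibrium: submerged depth d = t ρ_obj/ρ_fluid = 33.9 km × 2840/3300 = 29.17 km.
Freeboard = t − d = 33.9 km − 29.17 km = 4.73 km.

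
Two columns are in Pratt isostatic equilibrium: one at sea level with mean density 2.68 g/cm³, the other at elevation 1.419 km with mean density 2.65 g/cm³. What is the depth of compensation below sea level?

125 km

ρ_ref D = ρ (D + h) → D (ρ_ref − ρ) = ρ h.
D = ρ h/(ρ_ref − ρ) = 2.65 × 1.419 km/(2.68 − 2.65) = 125 km.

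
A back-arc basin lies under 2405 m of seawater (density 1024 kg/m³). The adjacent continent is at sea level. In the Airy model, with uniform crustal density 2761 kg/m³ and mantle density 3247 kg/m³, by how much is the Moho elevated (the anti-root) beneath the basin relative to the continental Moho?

By Archimedes' principle applied to the lithosphere: replacing crust with seawater at the top is compensated by replacing crust with mantle at the base: d (ρ_c − ρ_w) = a (ρ_m − ρ_c).
a = d (ρ_c − ρ_w)/(ρ_m − ρ_c) = 2405 m × 1737/486 = 8600 m.

8600 m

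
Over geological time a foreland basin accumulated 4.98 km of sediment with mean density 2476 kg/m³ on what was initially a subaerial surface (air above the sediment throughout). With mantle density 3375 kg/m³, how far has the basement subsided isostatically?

Subaerial load: s = t ρ_sed / ρ_m = 4.98 km × 2476/3375 = 3.65 km.

3.65 km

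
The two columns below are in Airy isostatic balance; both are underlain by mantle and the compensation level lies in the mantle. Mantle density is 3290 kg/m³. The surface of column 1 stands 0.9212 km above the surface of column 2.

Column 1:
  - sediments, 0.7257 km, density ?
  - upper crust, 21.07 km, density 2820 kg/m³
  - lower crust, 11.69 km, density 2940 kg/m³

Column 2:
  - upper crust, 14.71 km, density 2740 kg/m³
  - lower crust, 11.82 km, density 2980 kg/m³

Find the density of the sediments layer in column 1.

2200 kg/m³

Take the compensation level at the base of the deeper column (depth z_c below the surface of column 1) and equate Σ ρ_i t_i down to z_c; mantle fills any gap and the z_c terms cancel.
Column 1: 0.7257×ρ + 21.07×2820 + 11.69×2940 + (z_c − 33.4857)×3290
Column 2: 0.9212×0 + 14.71×2740 + 11.82×2980 + (z_c − 0.9212 − 26.53)×3290
The z_c×3290 term appears on both sides and cancels. Collect the known terms of each column as K = Σ(ρt)_known − 3290 × (depth of known layers): K_1 = 93786 − 3290×33.4857 = −16381.953; K_2 = 75529 − 3290×(0.9212 + 26.53) = −14785.448.
Balance: K_1 + 0.7257×ρ = K_2, so ρ = (K_2 − K_1)/0.7257 = 1596.5/0.7257 = 2200 kg/m³.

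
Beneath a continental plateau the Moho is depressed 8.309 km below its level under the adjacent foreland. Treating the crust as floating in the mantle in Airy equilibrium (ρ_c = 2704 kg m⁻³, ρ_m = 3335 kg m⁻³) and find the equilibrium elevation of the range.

For local isostatic compensation: ρ_c h = (ρ_m − ρ_c) r.
h = r (ρ_m − ρ_c) / ρ_c = 8.309 km × (3335 − 2704) / 2704 = 1.94 km.

1.94 km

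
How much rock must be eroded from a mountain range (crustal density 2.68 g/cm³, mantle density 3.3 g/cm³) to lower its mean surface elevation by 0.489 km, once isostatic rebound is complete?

Net drop Δ = e − u = e − e ρ_c/ρ_m = e (ρ_m − ρ_c)/ρ_m.
e = Δ ρ_m/(ρ_m − ρ_c) = 0.489 km × 3.3/0.62 = 2.6 km.

2.6 km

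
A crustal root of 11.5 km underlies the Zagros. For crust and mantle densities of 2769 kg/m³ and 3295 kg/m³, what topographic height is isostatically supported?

For local isostatic compensation: ρ_c h = (ρ_m − ρ_c) r.
h = r (ρ_m − ρ_c) / ρ_c = 11.5 km × (3295 − 2769) / 2769 = 2.18 km.

2.18 km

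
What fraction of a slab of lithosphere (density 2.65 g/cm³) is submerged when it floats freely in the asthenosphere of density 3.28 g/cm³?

Submerged fraction = ρ_obj/ρ_fluid = 2.65/3.28 = 0.808.

0.808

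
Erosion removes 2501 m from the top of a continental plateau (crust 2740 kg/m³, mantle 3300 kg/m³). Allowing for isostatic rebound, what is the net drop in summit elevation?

Rebound u = e ρ_c/ρ_m = 2501 m × 2740/3300 = 2077 m.
Net surface drop = e − u = 2501 m − 2077 m = e (ρ_m − ρ_c)/ρ_m = 424 m.

424 m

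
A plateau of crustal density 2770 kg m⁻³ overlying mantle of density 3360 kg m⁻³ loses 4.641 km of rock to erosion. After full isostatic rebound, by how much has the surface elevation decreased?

0.815 km

Rebound u = e ρ_c/ρ_m = 4.641 km × 2770/3360 = 3.826 km.
Net surface drop = e − u = 4.641 km − 3.826 km = e (ρ_m − ρ_c)/ρ_m = 0.815 km.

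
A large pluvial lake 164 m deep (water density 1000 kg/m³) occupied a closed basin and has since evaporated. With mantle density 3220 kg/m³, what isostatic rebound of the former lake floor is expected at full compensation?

u = d ρ_w/ρ_m = 164 m × 1000/3220 = 50.9 m.

50.9 m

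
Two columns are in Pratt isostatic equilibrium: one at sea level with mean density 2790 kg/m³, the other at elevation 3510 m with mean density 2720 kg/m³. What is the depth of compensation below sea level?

136000 m

ρ_ref D = ρ (D + h) → D (ρ_ref − ρ) = ρ h.
D = ρ h/(ρ_ref − ρ) = 2720 × 3510 m/(2790 − 2720) = 136000 m.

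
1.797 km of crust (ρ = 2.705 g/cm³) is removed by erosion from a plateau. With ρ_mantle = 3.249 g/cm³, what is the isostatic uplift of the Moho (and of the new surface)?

Unloading: uplift u = e ρ_c/ρ_m = 1.797 km × 2.705/3.249 = 1.5 km.

1.5 km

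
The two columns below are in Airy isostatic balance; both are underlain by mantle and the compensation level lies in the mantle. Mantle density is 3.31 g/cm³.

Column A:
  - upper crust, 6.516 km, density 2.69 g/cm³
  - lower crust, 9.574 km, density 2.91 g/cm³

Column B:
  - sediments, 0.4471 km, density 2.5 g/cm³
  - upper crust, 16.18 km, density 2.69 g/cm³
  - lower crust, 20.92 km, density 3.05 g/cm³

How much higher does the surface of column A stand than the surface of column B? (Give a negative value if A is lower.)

For any compensation level in the mantle, the mantle terms cancel and isostasy reduces to e = (Σt_A − Σt_B) − (Σ(ρt)_A − Σ(ρt)_B) / ρ_m.
Σt_A = 16.09 km; Σt_B = 37.5471 km; Σ(ρt)_A = 45.38838; Σ(ρt)_B = 108.44795 (in km·g/cm³).
e = (16.09 − 37.5471) − (45.38838 − 108.44795) / 3.31 = −2.41 km.

−2.41 km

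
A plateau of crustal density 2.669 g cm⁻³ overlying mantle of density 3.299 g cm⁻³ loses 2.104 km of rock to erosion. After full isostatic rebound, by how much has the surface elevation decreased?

0.402 km

Rebound u = e ρ_c/ρ_m = 2.104 km × 2.669/3.299 = 1.702 km.
Net surface drop = e − u = 2.104 km − 1.702 km = e (ρ_m − ρ_c)/ρ_m = 0.402 km.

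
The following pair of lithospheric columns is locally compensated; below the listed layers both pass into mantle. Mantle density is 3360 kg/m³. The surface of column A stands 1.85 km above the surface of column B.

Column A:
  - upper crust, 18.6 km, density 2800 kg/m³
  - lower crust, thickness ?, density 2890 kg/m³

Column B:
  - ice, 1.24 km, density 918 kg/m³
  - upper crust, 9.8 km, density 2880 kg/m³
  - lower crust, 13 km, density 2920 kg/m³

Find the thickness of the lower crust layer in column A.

19.7 km

Take the compensation level at the base of the deeper column (depth z_c below the surface of column A) and equate Σ ρ_i t_i down to z_c; mantle fills any gap and the z_c terms cancel.
Column A: 18.6×2800 + x×2890 + (z_c − 18.6 − x)×3360
Column B: 1.85×0 + 1.24×918 + 9.8×2880 + 13×2920 + (z_c − 1.85 − 24.04)×3360
The z_c×3360 term appears on both sides and cancels. Collect the known terms of each column as K = Σ(ρt)_known − 3360 × (depth of known layers): K_A = 52080 − 3360×18.6 = −10416; K_B = 67322.32 − 3360×(1.85 + 24.04) = −19668.08.
Balance: K_A − x×(3360 − 2890) = K_B, so x = (K_A − K_B)/(3360 − 2890) = 9252.08/470 = 19.7 km.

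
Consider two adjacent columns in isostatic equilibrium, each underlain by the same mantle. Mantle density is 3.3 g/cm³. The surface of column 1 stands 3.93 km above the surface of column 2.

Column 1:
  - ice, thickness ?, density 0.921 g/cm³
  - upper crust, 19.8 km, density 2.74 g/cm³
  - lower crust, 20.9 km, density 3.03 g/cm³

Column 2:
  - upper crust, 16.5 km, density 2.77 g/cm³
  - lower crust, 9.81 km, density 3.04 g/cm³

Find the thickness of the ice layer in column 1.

3.17 km

Take the compensation level at the base of the deeper column (depth z_c below the surface of column 1) and equate Σ ρ_i t_i down to z_c; mantle fills any gap and the z_c terms cancel.
Column 1: x×0.921 + 19.8×2.74 + 20.9×3.03 + (z_c − 40.7 − x)×3.3
Column 2: 3.93×0 + 16.5×2.77 + 9.81×3.04 + (z_c − 3.93 − 26.31)×3.3
The z_c×3.3 term appears on both sides and cancels. Collect the known terms of each column as K = Σ(ρt)_known − 3.3 × (depth of known layers): K_1 = 117.579 − 3.3×40.7 = −16.731; K_2 = 75.5274 − 3.3×(3.93 + 26.31) = −24.2646.
Balance: K_1 − x×(3.3 − 0.921) = K_2, so x = (K_1 − K_2)/(3.3 − 0.921) = 7.5336/2.379 = 3.17 km.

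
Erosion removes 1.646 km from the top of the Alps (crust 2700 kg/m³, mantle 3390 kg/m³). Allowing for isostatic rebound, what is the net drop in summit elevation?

Rebound u = e ρ_c/ρ_m = 1.646 km × 2700/3390 = 1.311 km.
Net surface drop = e − u = 1.646 km − 1.311 km = e (ρ_m − ρ_c)/ρ_m = 0.335 km.

0.335 km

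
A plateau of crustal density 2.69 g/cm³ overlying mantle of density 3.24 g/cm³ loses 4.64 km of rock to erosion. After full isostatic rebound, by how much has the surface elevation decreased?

Rebound u = e ρ_c/ρ_m = 4.64 km × 2.69/3.24 = 3.852 km.
Net surface drop = e − u = 4.64 km − 3.852 km = e (ρ_m − ρ_c)/ρ_m = 0.788 km.

0.788 km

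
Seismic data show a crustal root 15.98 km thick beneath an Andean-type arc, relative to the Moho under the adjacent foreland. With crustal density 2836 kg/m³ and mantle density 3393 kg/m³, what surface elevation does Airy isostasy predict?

For local isostatic compensation: ρ_c h = (ρ_m − ρ_c) r.
h = r (ρ_m − ρ_c) / ρ_c = 15.98 km × (3393 − 2836) / 2836 = 3.14 km.

3.14 km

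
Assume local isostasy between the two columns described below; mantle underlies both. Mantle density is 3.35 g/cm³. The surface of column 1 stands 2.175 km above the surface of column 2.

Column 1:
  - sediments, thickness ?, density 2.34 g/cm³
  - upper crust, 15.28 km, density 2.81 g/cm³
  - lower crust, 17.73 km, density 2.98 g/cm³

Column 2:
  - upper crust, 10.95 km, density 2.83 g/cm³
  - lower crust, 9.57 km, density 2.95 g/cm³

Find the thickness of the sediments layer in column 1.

1.98 km

Take the compensation level at the base of the deeper column (depth z_c below the surface of column 1) and equate Σ ρ_i t_i down to z_c; mantle fills any gap and the z_c terms cancel.
Column 1: x×2.34 + 15.28×2.81 + 17.73×2.98 + (z_c − 33.01 − x)×3.35
Column 2: 2.175×0 + 10.95×2.83 + 9.57×2.95 + (z_c − 2.175 − 20.52)×3.35
The z_c×3.35 term appears on both sides and cancels. Collect the known terms of each column as K = Σ(ρt)_known − 3.35 × (depth of known layers): K_1 = 95.7722 − 3.35×33.01 = −14.8113; K_2 = 59.22 − 3.35×(2.175 + 20.52) = −16.80825.
Balance: K_1 − x×(3.35 − 2.34) = K_2, so x = (K_1 − K_2)/(3.35 − 2.34) = 1.99695/1.01 = 1.98 km.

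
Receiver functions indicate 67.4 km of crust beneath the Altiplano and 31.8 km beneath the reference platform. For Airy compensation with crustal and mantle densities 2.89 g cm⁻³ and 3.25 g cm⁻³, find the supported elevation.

3.94 km

Excess crust Δ = 67.4 km − 31.8 km = 35.6 km, split between elevation h and root r with h + r = Δ.
Airy balance ρ_c h = (ρ_m − ρ_c) r gives r = h ρ_c/(ρ_m − ρ_c), so h (1 + ρ_c/(ρ_m − ρ_c)) = Δ, i.e. h = Δ (ρ_m − ρ_c)/ρ_m.
h = 35.6 km × 0.36/3.25 = 3.94 km.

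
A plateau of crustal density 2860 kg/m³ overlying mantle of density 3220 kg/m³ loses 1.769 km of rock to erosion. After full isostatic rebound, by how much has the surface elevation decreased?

0.198 km

Rebound u = e ρ_c/ρ_m = 1.769 km × 2860/3220 = 1.571 km.
Net surface drop = e − u = 1.769 km − 1.571 km = e (ρ_m − ρ_c)/ρ_m = 0.198 km.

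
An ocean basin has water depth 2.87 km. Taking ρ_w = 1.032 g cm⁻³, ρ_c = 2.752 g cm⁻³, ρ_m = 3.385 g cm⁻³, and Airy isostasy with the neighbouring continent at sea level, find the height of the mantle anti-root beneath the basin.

By Archimedes' principle applied to the lithosphere: replacing crust with seawater at the top is compensated by replacing crust with mantle at the base: d (ρ_c − ρ_w) = a (ρ_m − ρ_c).
a = d (ρ_c − ρ_w)/(ρ_m − ρ_c) = 2.87 km × 1.72/0.633 = 7.8 km.

7.8 km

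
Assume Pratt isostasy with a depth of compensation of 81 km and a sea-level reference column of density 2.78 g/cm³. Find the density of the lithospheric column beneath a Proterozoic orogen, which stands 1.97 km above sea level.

Pratt balance: ρ_ref D = ρ (D + h).
ρ = ρ_ref D/(D + h) = 2.78 × 81 km/(81 km + 1.97 km) = 2.71 g/cm³.

2.71 g/cm³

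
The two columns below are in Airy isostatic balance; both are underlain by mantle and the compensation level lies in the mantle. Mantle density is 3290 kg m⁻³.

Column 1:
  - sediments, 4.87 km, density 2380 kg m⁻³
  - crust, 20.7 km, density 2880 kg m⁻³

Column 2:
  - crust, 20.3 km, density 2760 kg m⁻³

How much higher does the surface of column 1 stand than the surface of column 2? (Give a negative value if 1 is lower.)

0.656 km

For any compensation level in the mantle, the mantle terms cancel and isostasy reduces to e = (Σt_1 − Σt_2) − (Σ(ρt)_1 − Σ(ρt)_2) / ρ_m.
Σt_1 = 25.57 km; Σt_2 = 20.3 km; Σ(ρt)_1 = 71206.6; Σ(ρt)_2 = 56028 (in km·kg m⁻³).
e = (25.57 − 20.3) − (71206.6 − 56028) / 3290 = 0.656 km.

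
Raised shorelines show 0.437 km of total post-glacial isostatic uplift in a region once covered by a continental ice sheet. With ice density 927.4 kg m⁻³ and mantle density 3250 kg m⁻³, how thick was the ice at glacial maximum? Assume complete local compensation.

1.53 km

u = t ρ_ice/ρ_m → t = u ρ_m/ρ_ice = 0.437 km × 3250/927.4 = 1.53 km.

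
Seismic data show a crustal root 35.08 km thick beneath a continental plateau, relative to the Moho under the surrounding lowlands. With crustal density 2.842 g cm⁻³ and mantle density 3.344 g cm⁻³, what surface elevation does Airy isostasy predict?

By Archimedes' principle applied to the lithosphere: ρ_c h = (ρ_m − ρ_c) r.
h = r (ρ_m − ρ_c) / ρ_c = 35.08 km × (3.344 − 2.842) / 2.842 = 6.2 km.

6.2 km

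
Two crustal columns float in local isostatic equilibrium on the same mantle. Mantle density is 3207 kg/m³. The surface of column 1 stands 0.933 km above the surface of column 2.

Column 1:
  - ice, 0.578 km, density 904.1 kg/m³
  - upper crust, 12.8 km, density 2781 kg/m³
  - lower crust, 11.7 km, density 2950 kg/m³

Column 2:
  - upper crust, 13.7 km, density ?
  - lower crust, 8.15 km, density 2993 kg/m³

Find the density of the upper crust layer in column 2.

Take the compensation level at the base of the deeper column (depth z_c below the surface of column 1) and equate Σ ρ_i t_i down to z_c; mantle fills any gap and the z_c terms cancel.
Column 1: 0.578×904.1 + 12.8×2781 + 11.7×2950 + (z_c − 25.078)×3207
Column 2: 0.933×0 + 13.7×ρ + 8.15×2993 + (z_c − 0.933 − 21.85)×3207
The z_c×3207 term appears on both sides and cancels. Collect the known terms of each column as K = Σ(ρt)_known − 3207 × (depth of known layers): K_1 = 70634.3698 − 3207×25.078 = −9790.7762; K_2 = 24392.95 − 3207×(0.933 + 21.85) = −48672.131.
Balance: K_1 = K_2 + 13.7×ρ, so ρ = (K_1 − K_2)/13.7 = 38881.4/13.7 = 2840 kg/m³.

2840 kg/m³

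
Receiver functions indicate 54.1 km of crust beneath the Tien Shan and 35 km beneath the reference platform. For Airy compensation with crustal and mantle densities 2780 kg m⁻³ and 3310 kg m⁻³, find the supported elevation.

3.06 km

Excess crust Δ = 54.1 km − 35 km = 19.1 km, split between elevation h and root r with h + r = Δ.
Airy balance ρ_c h = (ρ_m − ρ_c) r gives r = h ρ_c/(ρ_m − ρ_c), so h (1 + ρ_c/(ρ_m − ρ_c)) = Δ, i.e. h = Δ (ρ_m − ρ_c)/ρ_m.
h = 19.1 km × 530/3310 = 3.06 km.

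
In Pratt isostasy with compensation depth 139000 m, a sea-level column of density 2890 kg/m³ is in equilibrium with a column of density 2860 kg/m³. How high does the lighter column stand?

ρ_ref D = ρ (D + h) → h = D (ρ_ref − ρ)/ρ.
h = 139000 m × (2890 − 2860)/2860 = 1460 m.

1460 m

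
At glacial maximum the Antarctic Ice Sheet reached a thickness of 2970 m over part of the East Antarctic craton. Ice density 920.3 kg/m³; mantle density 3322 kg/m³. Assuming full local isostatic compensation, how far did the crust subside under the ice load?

In Airy isostatic equilibrium: the ice load ρ_ice t is balanced by mantle displaced below, ρ_m s.
s = t ρ_ice / ρ_m = 2970 m × 920.3/3322 = 823 m.

823 m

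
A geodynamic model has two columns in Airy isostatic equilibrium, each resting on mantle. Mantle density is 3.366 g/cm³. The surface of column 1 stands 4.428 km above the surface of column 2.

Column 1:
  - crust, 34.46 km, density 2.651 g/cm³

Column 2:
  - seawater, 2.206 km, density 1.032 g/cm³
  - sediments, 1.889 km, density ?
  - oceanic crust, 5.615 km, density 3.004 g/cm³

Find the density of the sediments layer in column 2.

2.01 g/cm³

Take the compensation level at the base of the deeper column (depth z_c below the surface of column 1) and equate Σ ρ_i t_i down to z_c; mantle fills any gap and the z_c terms cancel.
Column 1: 34.46×2.651 + (z_c − 34.46)×3.366
Column 2: 4.428×0 + 2.206×1.032 + 1.889×ρ + 5.615×3.004 + (z_c − 4.428 − 9.71)×3.366
The z_c×3.366 term appears on both sides and cancels. Collect the known terms of each column as K = Σ(ρt)_known − 3.366 × (depth of known layers): K_1 = 91.35346 − 3.366×34.46 = −24.6389; K_2 = 19.144052 − 3.366×(4.428 + 9.71) = −28.444456.
Balance: K_1 = K_2 + 1.889×ρ, so ρ = (K_1 − K_2)/1.889 = 3.80556/1.889 = 2.01 g/cm³.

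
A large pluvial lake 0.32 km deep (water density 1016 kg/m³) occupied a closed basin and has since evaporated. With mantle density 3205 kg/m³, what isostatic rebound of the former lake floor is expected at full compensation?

u = d ρ_w/ρ_m = 0.32 km × 1016/3205 = 0.101 km.

0.101 km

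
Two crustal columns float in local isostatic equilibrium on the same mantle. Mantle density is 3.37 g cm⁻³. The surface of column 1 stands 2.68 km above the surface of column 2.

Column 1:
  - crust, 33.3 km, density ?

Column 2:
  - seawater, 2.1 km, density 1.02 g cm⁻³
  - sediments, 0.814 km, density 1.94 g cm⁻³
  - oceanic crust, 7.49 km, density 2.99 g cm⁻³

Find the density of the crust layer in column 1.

2.83 g cm⁻³

Take the compensation level at the base of the deeper column (depth z_c below the surface of column 1) and equate Σ ρ_i t_i down to z_c; mantle fills any gap and the z_c terms cancel.
Column 1: 33.3×ρ + (z_c − 33.3)×3.37
Column 2: 2.68×0 + 2.1×1.02 + 0.814×1.94 + 7.49×2.99 + (z_c − 2.68 − 10.404)×3.37
The z_c×3.37 term appears on both sides and cancels. Collect the known terms of each column as K = Σ(ρt)_known − 3.37 × (depth of known layers): K_1 = 0 − 3.37×33.3 = −112.221; K_2 = 26.11626 − 3.37×(2.68 + 10.404) = −17.97682.
Balance: K_1 + 33.3×ρ = K_2, so ρ = (K_2 − K_1)/33.3 = 94.2442/33.3 = 2.83 g cm⁻³.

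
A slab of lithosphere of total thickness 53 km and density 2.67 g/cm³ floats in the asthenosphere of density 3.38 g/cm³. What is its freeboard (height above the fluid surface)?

11.1 km

Floating equilibrium: submerged depth d = t ρ_obj/ρ_fluid = 53 km × 2.67/3.38 = 41.87 km.
Freeboard = t − d = 53 km − 41.87 km = 11.1 km.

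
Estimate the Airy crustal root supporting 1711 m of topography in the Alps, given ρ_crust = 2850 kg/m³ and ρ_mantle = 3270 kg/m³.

By Archimedes' principle applied to the lithosphere: the weight of the topography is balanced by the buoyancy of the root, ρ_c h = (ρ_m − ρ_c) r.
r = h · ρ_c / (ρ_m − ρ_c) = 1711 m × 2850 / (3270 − 2850) = 11600 m.

11600 m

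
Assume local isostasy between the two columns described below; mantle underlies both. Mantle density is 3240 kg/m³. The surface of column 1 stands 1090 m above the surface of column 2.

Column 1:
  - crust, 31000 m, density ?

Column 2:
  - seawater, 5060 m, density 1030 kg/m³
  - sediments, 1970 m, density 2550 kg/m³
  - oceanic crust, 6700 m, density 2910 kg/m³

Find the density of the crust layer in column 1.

2650 kg/m³

Take the compensation level at the base of the deeper column (depth z_c below the surface of column 1) and equate Σ ρ_i t_i down to z_c; mantle fills any gap and the z_c terms cancel.
Column 1: 31000×ρ + (z_c − 31000)×3240
Column 2: 1090×0 + 5060×1030 + 1970×2550 + 6700×2910 + (z_c − 1090 − 13730)×3240
The z_c×3240 term appears on both sides and cancels. Collect the known terms of each column as K = Σ(ρt)_known − 3240 × (depth of known layers): K_1 = 0 − 3240×31000 = −100440000; K_2 = 29732300 − 3240×(1090 + 13730) = −18284500.
Balance: K_1 + 31000×ρ = K_2, so ρ = (K_2 − K_1)/31000 = 82155500/31000 = 2650 kg/m³.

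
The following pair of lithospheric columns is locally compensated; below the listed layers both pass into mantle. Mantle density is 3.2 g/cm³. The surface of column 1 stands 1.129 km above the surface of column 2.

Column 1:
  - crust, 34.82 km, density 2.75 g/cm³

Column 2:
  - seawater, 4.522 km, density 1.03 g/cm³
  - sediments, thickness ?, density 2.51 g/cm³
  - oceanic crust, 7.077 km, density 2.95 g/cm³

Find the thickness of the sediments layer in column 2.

0.687 km

Take the compensation level at the base of the deeper column (depth z_c below the surface of column 1) and equate Σ ρ_i t_i down to z_c; mantle fills any gap and the z_c terms cancel.
Column 1: 34.82×2.75 + (z_c − 34.82)×3.2
Column 2: 1.129×0 + 4.522×1.03 + x×2.51 + 7.077×2.95 + (z_c − 1.129 − 11.599 − x)×3.2
The z_c×3.2 term appears on both sides and cancels. Collect the known terms of each column as K = Σ(ρt)_known − 3.2 × (depth of known layers): K_1 = 95.755 − 3.2×34.82 = −15.669; K_2 = 25.53481 − 3.2×(1.129 + 11.599) = −15.19479.
Balance: K_1 = K_2 − x×(3.2 − 2.51), so x = (K_2 − K_1)/(3.2 − 2.51) = 0.47421/0.69 = 0.687 km.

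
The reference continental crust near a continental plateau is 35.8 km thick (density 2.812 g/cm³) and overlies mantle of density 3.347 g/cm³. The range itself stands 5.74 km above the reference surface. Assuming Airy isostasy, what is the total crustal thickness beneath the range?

Root depth r = h ρ_c / (ρ_m − ρ_c) = 5.74 km × 2.812 / 0.535 = 30.17 km.
Total thickness = T + h + r = 35.8 km + 5.74 km + 30.17 km = 71.7 km.

71.7 km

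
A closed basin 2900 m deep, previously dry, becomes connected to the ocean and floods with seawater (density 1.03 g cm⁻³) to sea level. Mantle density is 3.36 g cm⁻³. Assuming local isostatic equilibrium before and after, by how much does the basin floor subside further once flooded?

After flooding the water column is d + s deep. Its weight must equal the weight of mantle displaced by the extra subsidence s: (d + s) ρ_w = s ρ_m.
s = d ρ_w / (ρ_m − ρ_w) = 2900 m × 1.03/(3.36 − 1.03) = 1280 m.

1280 m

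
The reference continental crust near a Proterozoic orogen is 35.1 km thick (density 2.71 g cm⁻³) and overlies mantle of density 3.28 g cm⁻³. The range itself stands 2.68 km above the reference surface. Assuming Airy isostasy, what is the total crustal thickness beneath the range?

50.5 km

Root depth r = h ρ_c / (ρ_m − ρ_c) = 2.68 km × 2.71 / 0.57 = 12.74 km.
Total thickness = T + h + r = 35.1 km + 2.68 km + 12.74 km = 50.5 km.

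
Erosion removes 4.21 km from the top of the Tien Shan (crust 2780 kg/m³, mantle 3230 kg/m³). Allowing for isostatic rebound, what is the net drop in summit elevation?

Rebound u = e ρ_c/ρ_m = 4.21 km × 2780/3230 = 3.623 km.
Net surface drop = e − u = 4.21 km − 3.623 km = e (ρ_m − ρ_c)/ρ_m = 0.587 km.

0.587 km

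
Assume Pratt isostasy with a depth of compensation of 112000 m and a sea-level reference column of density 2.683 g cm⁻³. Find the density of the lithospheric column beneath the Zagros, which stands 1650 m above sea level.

Pratt balance: ρ_ref D = ρ (D + h).
ρ = ρ_ref D/(D + h) = 2.683 × 112000 m/(112000 m + 1650 m) = 2.64 g cm⁻³.

2.64 g cm⁻³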